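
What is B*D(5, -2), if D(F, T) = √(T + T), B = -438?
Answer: -876*I ≈ -876.0*I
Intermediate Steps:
D(F, T) = √2*√T (D(F, T) = √(2*T) = √2*√T)
B*D(5, -2) = -438*√2*√(-2) = -438*√2*I*√2 = -876*I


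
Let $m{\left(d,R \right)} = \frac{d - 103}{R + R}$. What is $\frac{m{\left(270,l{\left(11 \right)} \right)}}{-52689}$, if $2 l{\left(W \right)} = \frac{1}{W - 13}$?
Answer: $\frac{334}{52689} \approx 0.0063391$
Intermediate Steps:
$l{\left(W \right)} = \frac{1}{2 \left(-13 + W\right)}$ ($l{\left(W \right)} = \frac{1}{2 \left(W - 13\right)} = \frac{1}{2 \left(-13 + W\right)}$)
$m{\left(d,R \right)} = \frac{-103 + d}{2 R}$
$\frac{m{\left(270,l{\left(11 \right)} \right)}}{-52689} = \frac{\frac{1}{2} \frac{1}{\frac{1}{2} \frac{1}{-13 + 11}} \left(-103 + 270\right)}{-52689} = \frac{1}{2} \frac{1}{\frac{1}{2} \frac{1}{-2}} \cdot 167 \left(- \frac{1}{52689}\right) = \frac{1}{2} \frac{1}{\frac{1}{2} \left(- \frac{1}{2}\right)} 167 \left(- \frac{1}{52689}\right) = \frac{1}{2} \frac{1}{- \frac{1}{4}} \cdot 167 \left(- \frac{1}{52689}\right) = \frac{1}{2} \left(-4\right) 167 \left(- \frac{1}{52689}\right) = \left(-334\right) \left(- \frac{1}{52689}\right) = \frac{334}{52689}$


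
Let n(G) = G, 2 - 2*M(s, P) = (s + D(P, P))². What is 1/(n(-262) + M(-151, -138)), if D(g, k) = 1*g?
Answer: -2/84043 ≈ -2.3797e-5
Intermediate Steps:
D(g, k) = g
M(s, P) = 1 - (P + s)²/2 (M(s, P) = 1 - (s + P)²/2 = 1 - (P + s)²/2)
1/(n(-262) + M(-151, -138)) = 1/(-262 + (1 - (-138 - 151)²/2)) = 1/(-262 + (1 - ½*(-289)²)) = 1/(-262 + (1 - ½*83521)) = 1/(-262 + (1 - 83521/2)) = 1/(-262 - 83519/2) = 1/(-84043/2) = -2/84043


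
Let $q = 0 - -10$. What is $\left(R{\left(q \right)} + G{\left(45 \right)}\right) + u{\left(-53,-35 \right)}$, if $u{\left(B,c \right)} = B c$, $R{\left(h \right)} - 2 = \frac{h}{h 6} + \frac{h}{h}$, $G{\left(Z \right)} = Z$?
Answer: $\frac{11419}{6} \approx 1903.2$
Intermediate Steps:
$q = 10$ ($q = 0 + 10 = 10$)
$R{\left(h \right)} = \frac{19}{6}$ ($R{\left(h \right)} = 2 + \left(\frac{h}{h 6} + \frac{h}{h}\right) = 2 + \left(\frac{h}{6 h} + 1\right) = 2 + \left(h \frac{1}{6 h} + 1\right) = 2 + \left(\frac{1}{6} + 1\right) = 2 + \frac{7}{6} = \frac{19}{6}$)
$\left(R{\left(q \right)} + G{\left(45 \right)}\right) + u{\left(-53,-35 \right)} = \left(\frac{19}{6} + 45\right) - -1855 = \frac{289}{6} + 1855 = \frac{11419}{6}$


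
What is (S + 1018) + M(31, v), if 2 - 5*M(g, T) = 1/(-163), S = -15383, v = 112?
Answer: -11707148/815 ≈ -14365.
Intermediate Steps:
M(g, T) = 327/815 (M(g, T) = ⅖ - ⅕/(-163) = ⅖ - ⅕*(-1/163) = ⅖ + 1/815 = 327/815)
(S + 1018) + M(31, v) = (-15383 + 1018) + 327/815 = -14365 + 327/815 = -11707148/815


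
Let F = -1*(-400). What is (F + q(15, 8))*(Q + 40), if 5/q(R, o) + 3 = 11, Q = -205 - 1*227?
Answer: -157045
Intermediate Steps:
Q = -432 (Q = -205 - 227 = -432)
q(R, o) = 5/8 (q(R, o) = 5/(-3 + 11) = 5/8)
F = 400
(F + q(15, 8))*(Q + 40) = (400 + 5/8)*(-432 + 40) = (3205/8)*(-392) = -157045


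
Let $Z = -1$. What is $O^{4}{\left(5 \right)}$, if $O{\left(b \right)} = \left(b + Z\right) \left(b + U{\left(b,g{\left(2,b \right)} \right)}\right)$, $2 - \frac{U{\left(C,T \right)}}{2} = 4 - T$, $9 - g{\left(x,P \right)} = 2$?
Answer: $12960000$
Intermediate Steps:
$g{\left(x,P \right)} = 7$ ($g{\left(x,P \right)} = 9 - 2 = 7$)
$U{\left(C,T \right)} = -4 + 2 T$ ($U{\left(C,T \right)} = 4 - 2 \left(4 - T\right) = 4 + \left(-8 + 2 T\right) = -4 + 2 T$)
$O{\left(b \right)} = \left(-1 + b\right) \left(10 + b\right)$ ($O{\left(b \right)} = \left(b - 1\right) \left(b + \left(-4 + 2 \cdot 7\right)\right) = \left(-1 + b\right) \left(b + \left(-4 + 14\right)\right) = \left(-1 + b\right) \left(b + 10\right) = \left(-1 + b\right) \left(10 + b\right)$)
$O^{4}{\left(5 \right)} = \left(-10 + 5^{2} + 9 \cdot 5\right)^{4} = \left(-10 + 25 + 45\right)^{4} = 60^{4} = 12960000$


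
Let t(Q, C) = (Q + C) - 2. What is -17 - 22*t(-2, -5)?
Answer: 181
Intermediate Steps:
t(Q, C) = -2 + C + Q (t(Q, C) = (C + Q) - 2 = -2 + C + Q)
-17 - 22*t(-2, -5) = -17 - 22*(-2 - 5 - 2) = -17 - 22*(-9) = -17 + 198 = 181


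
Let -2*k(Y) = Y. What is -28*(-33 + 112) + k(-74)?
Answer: -2175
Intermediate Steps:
k(Y) = -Y/2
-28*(-33 + 112) + k(-74) = -28*(-33 + 112) - 1/2*(-74) = -28*79 + 37 = -2212 + 37 = -2175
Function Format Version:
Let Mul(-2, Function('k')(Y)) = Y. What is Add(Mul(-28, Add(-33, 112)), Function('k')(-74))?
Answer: -2175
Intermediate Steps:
Function('k')(Y) = Mul(Rational(-1, 2), Y)
Add(Mul(-28, Add(-33, 112)), Function('k')(-74)) = Add(Mul(-28, Add(-33, 112)), Mul(Rational(-1, 2), -74)) = Add(Mul(-28, 79), 37) = Add(-2212, 37) = -2175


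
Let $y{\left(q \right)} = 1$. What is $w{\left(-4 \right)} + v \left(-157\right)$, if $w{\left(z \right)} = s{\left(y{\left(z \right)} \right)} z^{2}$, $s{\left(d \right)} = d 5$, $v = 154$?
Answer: $-24098$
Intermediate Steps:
$s{\left(d \right)} = 5 d$
$w{\left(z \right)} = 5 z^{2}$ ($w{\left(z \right)} = 5 \cdot 1 z^{2} = 5 z^{2}$)
$w{\left(-4 \right)} + v \left(-157\right) = 5 \left(-4\right)^{2} + 154 \left(-157\right) = 5 \cdot 16 - 24178 = 80 - 24178 = -24098$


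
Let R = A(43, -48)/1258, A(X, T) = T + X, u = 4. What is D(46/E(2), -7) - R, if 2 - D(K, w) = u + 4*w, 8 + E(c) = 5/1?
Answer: 32713/1258 ≈ 26.004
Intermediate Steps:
E(c) = -3 (E(c) = -8 + 5/1 = -8 + 5*1 = -8 + 5 = -3)
D(K, w) = -2 - 4*w (D(K, w) = 2 - (4 + 4*w) = 2 + (-4 - 4*w) = -2 - 4*w)
R = -5/1258 (R = (-48 + 43)/1258 = -5*1/1258 = -5/1258 ≈ -0.0039746)
D(46/E(2), -7) - R = (-2 - 4*(-7)) - 1*(-5/1258) = (-2 + 28) + 5/1258 = 26 + 5/1258 = 32713/1258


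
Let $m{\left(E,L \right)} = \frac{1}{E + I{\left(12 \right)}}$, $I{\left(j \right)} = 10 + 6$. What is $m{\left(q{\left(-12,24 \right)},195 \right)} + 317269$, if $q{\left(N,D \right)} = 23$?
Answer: $\frac{12373492}{39} \approx 3.1727 \cdot 10^{5}$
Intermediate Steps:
$I{\left(j \right)} = 16$
$m{\left(E,L \right)} = \frac{1}{16 + E}$ ($m{\left(E,L \right)} = \frac{1}{E + 16} = \frac{1}{16 + E}$)
$m{\left(q{\left(-12,24 \right)},195 \right)} + 317269 = \frac{1}{16 + 23} + 317269 = \frac{1}{39} + 317269 = \frac{12373492}{39}$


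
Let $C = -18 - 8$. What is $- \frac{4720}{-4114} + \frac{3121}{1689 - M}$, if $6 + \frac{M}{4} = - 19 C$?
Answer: $- \frac{5799217}{540991} \approx -10.72$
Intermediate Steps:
$C = -26$
$M = 1952$ ($M = -24 + 4 \left(\left(-19\right) \left(-26\right)\right) = -24 + 4 \cdot 494 = -24 + 1976 = 1952$)
$- \frac{4720}{-4114} + \frac{3121}{1689 - M} = - \frac{4720}{-4114} + \frac{3121}{1689 - 1952} = \left(-4720\right) \left(- \frac{1}{4114}\right) + \frac{3121}{1689 - 1952} = \frac{2360}{2057} + \frac{3121}{-263} = \frac{2360}{2057} + 3121 \left(- \frac{1}{263}\right) = \frac{2360}{2057} - \frac{3121}{263} = - \frac{5799217}{540991}$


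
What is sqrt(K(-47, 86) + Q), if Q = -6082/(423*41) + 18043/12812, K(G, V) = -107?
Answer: I*sqrt(145294647042256507)/37033086 ≈ 10.293*I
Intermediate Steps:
Q = 234997165/222198516 (Q = -6082/17343 + 18043*(1/12812) = -6082*1/17343 + 18043/12812 = -6082/17343 + 18043/12812 = 234997165/222198516 ≈ 1.0576)
sqrt(K(-47, 86) + Q) = sqrt(-107 + 234997165/222198516) = sqrt(-23540244047/222198516) = I*sqrt(145294647042256507)/37033086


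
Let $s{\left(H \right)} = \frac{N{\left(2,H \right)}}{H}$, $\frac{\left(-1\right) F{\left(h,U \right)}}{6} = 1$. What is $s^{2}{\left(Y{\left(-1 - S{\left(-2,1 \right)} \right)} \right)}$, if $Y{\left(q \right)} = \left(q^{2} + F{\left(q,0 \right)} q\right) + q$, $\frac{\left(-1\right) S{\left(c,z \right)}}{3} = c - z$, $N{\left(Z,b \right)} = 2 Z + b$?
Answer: $\frac{5929}{5625} \approx 1.054$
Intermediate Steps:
$N{\left(Z,b \right)} = b + 2 Z$
$F{\left(h,U \right)} = -6$ ($F{\left(h,U \right)} = \left(-6\right) 1 = -6$)
$S{\left(c,z \right)} = - 3 c + 3 z$ ($S{\left(c,z \right)} = - 3 \left(c - z\right) = - 3 c + 3 z$)
$Y{\left(q \right)} = q^{2} - 5 q$ ($Y{\left(q \right)} = \left(q^{2} - 6 q\right) + q = q^{2} - 5 q$)
$s{\left(H \right)} = \frac{4 + H}{H}$ ($s{\left(H \right)} = \frac{H + 2 \cdot 2}{H} = \frac{H + 4}{H} = \frac{4 + H}{H}$)
$s^{2}{\left(Y{\left(-1 - S{\left(-2,1 \right)} \right)} \right)} = \left(\frac{4 + \left(-1 - \left(\left(-3\right) \left(-2\right) + 3 \cdot 1\right)\right) \left(-5 - \left(1 + 3 + 6\right)\right)}{\left(-1 - \left(\left(-3\right) \left(-2\right) + 3 \cdot 1\right)\right) \left(-5 - \left(1 + 3 + 6\right)\right)}\right)^{2} = \left(\frac{4 + \left(-1 - \left(6 + 3\right)\right) \left(-5 - 10\right)}{\left(-1 - \left(6 + 3\right)\right) \left(-5 - 10\right)}\right)^{2} = \left(\frac{4 + \left(-1 - 9\right) \left(-5 - 10\right)}{\left(-1 - 9\right) \left(-5 - 10\right)}\right)^{2} = \left(\frac{4 - 10 \left(-5 - 10\right)}{\left(-10\right) \left(-5 - 10\right)}\right)^{2} = \left(\frac{4 - -150}{\left(-10\right) \left(-15\right)}\right)^{2} = \left(\frac{4 + 150}{150}\right)^{2} = \left(\frac{1}{150} \cdot 154\right)^{2} = \left(\frac{77}{75}\right)^{2} = \frac{5929}{5625}$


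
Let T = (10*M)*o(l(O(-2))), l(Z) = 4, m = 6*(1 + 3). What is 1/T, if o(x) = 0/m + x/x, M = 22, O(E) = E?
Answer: 1/220 ≈ 0.0045455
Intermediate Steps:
m = 24 (m = 6*4 = 24)
o(x) = 1 (o(x) = 0/24 + x/x = 0*(1/24) + 1 = 0 + 1 = 1)
T = 220 (T = (10*22)*1 = 220*1 = 220)
1/T = 1/220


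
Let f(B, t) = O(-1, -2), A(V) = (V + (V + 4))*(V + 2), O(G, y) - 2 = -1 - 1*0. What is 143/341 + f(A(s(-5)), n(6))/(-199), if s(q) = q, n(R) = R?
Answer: 2556/6169 ≈ 0.41433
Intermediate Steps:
O(G, y) = 1 (O(G, y) = 2 + (-1 - 1*0) = 2 + (-1 + 0) = 2 - 1 = 1)
A(V) = (2 + V)*(4 + 2*V) (A(V) = (V + (4 + V))*(2 + V) = (4 + 2*V)*(2 + V) = (2 + V)*(4 + 2*V))
f(B, t) = 1
143/341 + f(A(s(-5)), n(6))/(-199) = 143/341 + 1/(-199) = 143*(1/341) + 1*(-1/199) = 13/31 - 1/199 = 2556/6169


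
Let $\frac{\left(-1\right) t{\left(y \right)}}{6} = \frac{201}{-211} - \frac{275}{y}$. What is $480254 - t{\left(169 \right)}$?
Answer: $\frac{17124825422}{35659} \approx 4.8024 \cdot 10^{5}$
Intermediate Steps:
$t{\left(y \right)} = \frac{1206}{211} + \frac{1650}{y}$ ($t{\left(y \right)} = - 6 \left(\frac{201}{-211} - \frac{275}{y}\right) = - 6 \left(201 \left(- \frac{1}{211}\right) - \frac{275}{y}\right) = - 6 \left(- \frac{201}{211} - \frac{275}{y}\right) = \frac{1206}{211} + \frac{1650}{y}$)
$480254 - t{\left(169 \right)} = 480254 - \left(\frac{1206}{211} + \frac{1650}{169}\right) = 480254 - \frac{551964}{35659} = \frac{17124825422}{35659}$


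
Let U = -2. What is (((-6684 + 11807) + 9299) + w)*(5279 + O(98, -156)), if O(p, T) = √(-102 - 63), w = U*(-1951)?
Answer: 96732396 + 18324*I*√165 ≈ 9.6732e+7 + 2.3538e+5*I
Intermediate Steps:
w = 3902 (w = -2*(-1951) = 3902)
O(p, T) = I*√165 (O(p, T) = √(-165) = I*√165)
(((-6684 + 11807) + 9299) + w)*(5279 + O(98, -156)) = (((-6684 + 11807) + 9299) + 3902)*(5279 + I*√165) = ((5123 + 9299) + 3902)*(5279 + I*√165) = (14422 + 3902)*(5279 + I*√165) = 18324*(5279 + I*√165) = 96732396 + 18324*I*√165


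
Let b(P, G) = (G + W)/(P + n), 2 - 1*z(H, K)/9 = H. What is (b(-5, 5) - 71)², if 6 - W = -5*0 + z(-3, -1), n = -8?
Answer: 790321/169 ≈ 4676.5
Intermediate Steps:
z(H, K) = 18 - 9*H
W = -39 (W = 6 - (-5*0 + (18 - 9*(-3))) = 6 - (0 + (18 + 27)) = 6 - (0 + 45) = 6 - 1*45 = 6 - 45 = -39)
b(P, G) = (-39 + G)/(-8 + P) (b(P, G) = (G - 39)/(P - 8) = (-39 + G)/(-8 + P))
(b(-5, 5) - 71)² = ((-39 + 5)/(-8 - 5) - 71)² = (-34/(-13) - 71)² = (-1/13*(-34) - 71)² = (34/13 - 71)² = (-889/13)² = 790321/169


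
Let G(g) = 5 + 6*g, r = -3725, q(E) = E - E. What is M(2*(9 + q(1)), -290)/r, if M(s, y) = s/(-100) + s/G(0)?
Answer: -171/186250 ≈ -0.00091812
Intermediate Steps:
q(E) = 0
M(s, y) = 19*s/100 (M(s, y) = s/(-100) + s/(5 + 6*0) = s*(-1/100) + s/(5 + 0) = -s/100 + s/5 = 19*s/100)
M(2*(9 + q(1)), -290)/r = (19*(2*(9 + 0))/100)/(-3725) = (19*(2*9)/100)*(-1/3725) = ((19/100)*18)*(-1/3725) = (171/50)*(-1/3725) = -171/186250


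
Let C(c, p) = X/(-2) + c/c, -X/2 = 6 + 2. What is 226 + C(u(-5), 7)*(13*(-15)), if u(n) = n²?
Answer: -1529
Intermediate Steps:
X = -16 (X = -2*(6 + 2) = -2*8 = -16)
C(c, p) = 9 (C(c, p) = -16/(-2) + c/c = -16*(-½) + 1 = 8 + 1 = 9)
226 + C(u(-5), 7)*(13*(-15)) = 226 + 9*(13*(-15)) = 226 + 9*(-195) = 226 - 1755 = -1529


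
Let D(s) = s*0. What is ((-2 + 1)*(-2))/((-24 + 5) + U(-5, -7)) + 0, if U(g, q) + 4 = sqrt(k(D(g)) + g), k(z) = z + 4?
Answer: -23/265 - I/265 ≈ -0.086792 - 0.0037736*I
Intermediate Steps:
D(s) = 0
k(z) = 4 + z
U(g, q) = -4 + sqrt(4 + g) (U(g, q) = -4 + sqrt((4 + 0) + g) = -4 + sqrt(4 + g))
((-2 + 1)*(-2))/((-24 + 5) + U(-5, -7)) + 0 = ((-2 + 1)*(-2))/((-24 + 5) + (-4 + sqrt(4 - 5))) + 0 = (-1*(-2))/(-19 + (-4 + sqrt(-1))) + 0 = 2/(-19 + (-4 + I)) + 0 = 2/(-23 + I) + 0 = ((-23 - I)/530)*2 + 0 = (-23 - I)/265 + 0 = (-23 - I)/265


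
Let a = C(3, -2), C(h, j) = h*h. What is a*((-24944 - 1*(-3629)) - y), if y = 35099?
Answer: -507726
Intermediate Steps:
C(h, j) = h**2
a = 9 (a = 3**2 = 9)
a*((-24944 - 1*(-3629)) - y) = 9*((-24944 - 1*(-3629)) - 1*35099) = 9*((-24944 + 3629) - 35099) = 9*(-21315 - 35099) = 9*(-56414) = -507726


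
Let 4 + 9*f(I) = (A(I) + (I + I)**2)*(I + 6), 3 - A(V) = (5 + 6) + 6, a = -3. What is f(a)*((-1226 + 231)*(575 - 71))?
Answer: -3454640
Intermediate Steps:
A(V) = -14 (A(V) = 3 - ((5 + 6) + 6) = 3 - (11 + 6) = 3 - 1*17 = 3 - 17 = -14)
f(I) = -4/9 + (-14 + 4*I**2)*(6 + I)/9 (f(I) = -4/9 + ((-14 + (I + I)**2)*(I + 6))/9 = -4/9 + ((-14 + (2*I)**2)*(6 + I))/9 = -4/9 + ((-14 + 4*I**2)*(6 + I))/9 = -4/9 + (-14 + 4*I**2)*(6 + I)/9)
f(a)*((-1226 + 231)*(575 - 71)) = (-88/9 - 14/9*(-3) + (4/9)*(-3)**3 + (8/3)*(-3)**2)*((-1226 + 231)*(575 - 71)) = (-88/9 + 14/3 + (4/9)*(-27) + (8/3)*9)*(-995*504) = (-88/9 + 14/3 - 12 + 24)*(-501480) = (62/9)*(-501480) = -3454640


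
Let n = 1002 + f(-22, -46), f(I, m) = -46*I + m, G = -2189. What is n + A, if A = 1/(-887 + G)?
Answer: 6053567/3076 ≈ 1968.0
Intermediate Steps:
f(I, m) = m - 46*I
n = 1968 (n = 1002 + (-46 - 46*(-22)) = 1002 + (-46 + 1012) = 1002 + 966 = 1968)
A = -1/3076 (A = 1/(-887 - 2189) = 1/(-3076) = -1/3076 ≈ -0.00032510)
n + A = 1968 - 1/3076 = 6053567/3076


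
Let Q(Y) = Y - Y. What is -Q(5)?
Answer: 0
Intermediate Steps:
Q(Y) = 0
-Q(5) = -1*0 = 0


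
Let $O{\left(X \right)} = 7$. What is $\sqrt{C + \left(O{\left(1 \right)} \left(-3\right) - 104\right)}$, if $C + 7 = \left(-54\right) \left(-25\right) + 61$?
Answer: $\sqrt{1279} \approx 35.763$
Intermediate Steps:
$C = 1404$ ($C = -7 + \left(\left(-54\right) \left(-25\right) + 61\right) = -7 + \left(1350 + 61\right) = -7 + 1411 = 1404$)
$\sqrt{C + \left(O{\left(1 \right)} \left(-3\right) - 104\right)} = \sqrt{1404 + \left(7 \left(-3\right) - 104\right)} = \sqrt{1404 - 125} = \sqrt{1279}$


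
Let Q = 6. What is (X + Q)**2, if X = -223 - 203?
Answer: 176400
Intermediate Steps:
X = -426
(X + Q)**2 = (-426 + 6)**2 = (-420)**2 = 176400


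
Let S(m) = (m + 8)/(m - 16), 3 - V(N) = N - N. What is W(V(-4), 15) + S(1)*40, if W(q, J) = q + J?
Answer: -6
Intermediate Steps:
V(N) = 3 (V(N) = 3 - (N - N) = 3 - 1*0 = 3 + 0 = 3)
S(m) = (8 + m)/(-16 + m)
W(q, J) = J + q
W(V(-4), 15) + S(1)*40 = (15 + 3) + ((8 + 1)/(-16 + 1))*40 = 18 + (9/(-15))*40 = 18 - 1/15*9*40 = 18 - 3/5*40 = 18 - 24 = -6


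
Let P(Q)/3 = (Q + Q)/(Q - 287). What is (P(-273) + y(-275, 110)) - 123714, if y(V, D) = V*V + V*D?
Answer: -3133443/40 ≈ -78336.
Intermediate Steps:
y(V, D) = V**2 + D*V
P(Q) = 6*Q/(-287 + Q) (P(Q) = 3*((Q + Q)/(Q - 287)) = 3*((2*Q)/(-287 + Q)) = 3*(2*Q/(-287 + Q)) = 6*Q/(-287 + Q))
(P(-273) + y(-275, 110)) - 123714 = (6*(-273)/(-287 - 273) - 275*(110 - 275)) - 123714 = (6*(-273)/(-560) - 275*(-165)) - 123714 = (6*(-273)*(-1/560) + 45375) - 123714 = (117/40 + 45375) - 123714 = 1815117/40 - 123714 = -3133443/40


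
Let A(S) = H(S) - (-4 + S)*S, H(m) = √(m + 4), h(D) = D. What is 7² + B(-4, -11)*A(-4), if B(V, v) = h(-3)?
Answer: 145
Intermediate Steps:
B(V, v) = -3
H(m) = √(4 + m)
A(S) = √(4 + S) - S*(-4 + S) (A(S) = √(4 + S) - (-4 + S)*S = √(4 + S) - S*(-4 + S))
7² + B(-4, -11)*A(-4) = 7² - 3*(√(4 - 4) - 1*(-4)² + 4*(-4)) = 49 - 3*(√0 - 1*16 - 16) = 49 - 3*(0 - 16 - 16) = 49 - 3*(-32) = 49 + 96 = 145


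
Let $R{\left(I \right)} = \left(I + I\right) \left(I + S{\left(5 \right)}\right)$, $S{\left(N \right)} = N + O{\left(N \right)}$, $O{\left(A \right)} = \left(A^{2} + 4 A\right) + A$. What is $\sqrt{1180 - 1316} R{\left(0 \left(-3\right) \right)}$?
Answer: $0$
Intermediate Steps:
$O{\left(A \right)} = A^{2} + 5 A$
$S{\left(N \right)} = N + N \left(5 + N\right)$
$R{\left(I \right)} = 2 I \left(55 + I\right)$ ($R{\left(I \right)} = \left(I + I\right) \left(I + 5 \left(6 + 5\right)\right) = 2 I \left(I + 5 \cdot 11\right) = 2 I \left(I + 55\right) = 2 I \left(55 + I\right)$)
$\sqrt{1180 - 1316} R{\left(0 \left(-3\right) \right)} = \sqrt{1180 - 1316} \cdot 2 \cdot 0 \left(-3\right) \left(55 + 0 \left(-3\right)\right) = \sqrt{-136} \cdot 2 \cdot 0 \left(55 + 0\right) = 2 i \sqrt{34} \cdot 2 \cdot 0 \cdot 55 = 2 i \sqrt{34} \cdot 0 = 0$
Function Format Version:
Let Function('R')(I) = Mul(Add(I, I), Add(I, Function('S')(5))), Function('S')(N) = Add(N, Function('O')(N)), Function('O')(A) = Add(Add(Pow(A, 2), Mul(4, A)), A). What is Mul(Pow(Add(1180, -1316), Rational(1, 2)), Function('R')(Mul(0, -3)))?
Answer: 0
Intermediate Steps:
Function('O')(A) = Add(Pow(A, 2), Mul(5, A))
Function('S')(N) = Add(N, Mul(N, Add(5, N)))
Function('R')(I) = Mul(2, I, Add(55, I)) (Function('R')(I) = Mul(Add(I, I), Add(I, Mul(5, Add(6, 5)))) = Mul(Mul(2, I), Add(I, Mul(5, 11))) = Mul(Mul(2, I), Add(I, 55)) = Mul(Mul(2, I), Add(55, I)) = Mul(2, I, Add(55, I)))
Mul(Pow(Add(1180, -1316), Rational(1, 2)), Function('R')(Mul(0, -3))) = Mul(Pow(Add(1180, -1316), Rational(1, 2)), Mul(2, Mul(0, -3), Add(55, Mul(0, -3)))) = Mul(Pow(-136, Rational(1, 2)), Mul(2, 0, Add(55, 0))) = Mul(Mul(2, I, Pow(34, Rational(1, 2))), Mul(2, 0, 55)) = Mul(Mul(2, I, Pow(34, Rational(1, 2))), 0) = 0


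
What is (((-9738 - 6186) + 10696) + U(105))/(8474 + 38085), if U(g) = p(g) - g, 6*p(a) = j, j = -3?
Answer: -10667/93118 ≈ -0.11455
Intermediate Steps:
p(a) = -1/2 (p(a) = (1/6)*(-3) = -1/2)
U(g) = -1/2 - g
(((-9738 - 6186) + 10696) + U(105))/(8474 + 38085) = (((-9738 - 6186) + 10696) + (-1/2 - 1*105))/(8474 + 38085) = ((-15924 + 10696) + (-1/2 - 105))/46559 = (-5228 - 211/2)*(1/46559) = -10667/2*1/46559 = -10667/93118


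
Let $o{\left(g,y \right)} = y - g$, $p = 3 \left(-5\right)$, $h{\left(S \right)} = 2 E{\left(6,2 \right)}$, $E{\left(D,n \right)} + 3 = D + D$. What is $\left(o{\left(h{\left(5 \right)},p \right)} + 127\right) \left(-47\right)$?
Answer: $-4418$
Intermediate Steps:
$E{\left(D,n \right)} = -3 + 2 D$ ($E{\left(D,n \right)} = -3 + \left(D + D\right) = -3 + 2 D$)
$h{\left(S \right)} = 18$ ($h{\left(S \right)} = 2 \left(-3 + 2 \cdot 6\right) = 2 \left(-3 + 12\right) = 2 \cdot 9 = 18$)
$p = -15$
$\left(o{\left(h{\left(5 \right)},p \right)} + 127\right) \left(-47\right) = \left(\left(-15 - 18\right) + 127\right) \left(-47\right) = \left(-33 + 127\right) \left(-47\right) = 94 \left(-47\right) = -4418$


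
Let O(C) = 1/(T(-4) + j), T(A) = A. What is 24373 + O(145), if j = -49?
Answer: 1291768/53 ≈ 24373.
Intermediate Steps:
O(C) = -1/53 (O(C) = 1/(-4 - 49) = 1/(-53) = -1/53)
24373 + O(145) = 24373 - 1/53 = 1291768/53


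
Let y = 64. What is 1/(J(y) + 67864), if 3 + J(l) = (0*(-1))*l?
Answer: 1/67861 ≈ 1.4736e-5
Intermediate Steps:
J(l) = -3 (J(l) = -3 + (0*(-1))*l = -3 + 0*l = -3 + 0 = -3)
1/(J(y) + 67864) = 1/(-3 + 67864) = 1/67861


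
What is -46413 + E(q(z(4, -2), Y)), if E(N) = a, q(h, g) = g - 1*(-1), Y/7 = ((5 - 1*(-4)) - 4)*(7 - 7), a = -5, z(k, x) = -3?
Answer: -46418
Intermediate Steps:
Y = 0 (Y = 7*(((5 - 1*(-4)) - 4)*(7 - 7)) = 7*(((5 + 4) - 4)*0) = 7*((9 - 4)*0) = 7*(5*0) = 7*0 = 0)
q(h, g) = 1 + g (q(h, g) = g + 1 = 1 + g)
E(N) = -5
-46413 + E(q(z(4, -2), Y)) = -46413 - 5 = -46418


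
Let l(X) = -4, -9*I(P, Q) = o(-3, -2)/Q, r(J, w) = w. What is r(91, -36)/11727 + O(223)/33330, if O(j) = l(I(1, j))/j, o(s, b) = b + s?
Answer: -14867786/4842332385 ≈ -0.0030704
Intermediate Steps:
I(P, Q) = 5/(9*Q) (I(P, Q) = -(-2 - 3)/(9*Q) = -(-5)/(9*Q) = 5/(9*Q))
O(j) = -4/j
r(91, -36)/11727 + O(223)/33330 = -36/11727 - 4/223/33330 = -36*1/11727 - 4*1/223*(1/33330) = -4/1303 - 4/223*1/33330 = -4/1303 - 2/3716295 = -14867786/4842332385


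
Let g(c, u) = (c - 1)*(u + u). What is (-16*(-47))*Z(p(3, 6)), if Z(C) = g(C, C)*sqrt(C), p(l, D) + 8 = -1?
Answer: 406080*I ≈ 4.0608e+5*I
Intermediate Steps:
g(c, u) = 2*u*(-1 + c) (g(c, u) = (-1 + c)*(2*u) = 2*u*(-1 + c))
p(l, D) = -9 (p(l, D) = -8 - 1 = -9)
Z(C) = 2*C**(3/2)*(-1 + C) (Z(C) = (2*C*(-1 + C))*sqrt(C) = 2*C**(3/2)*(-1 + C))
(-16*(-47))*Z(p(3, 6)) = (-16*(-47))*(2*(-9)**(3/2)*(-1 - 9)) = 752*(2*(-27*I)*(-10)) = 752*(540*I) = 406080*I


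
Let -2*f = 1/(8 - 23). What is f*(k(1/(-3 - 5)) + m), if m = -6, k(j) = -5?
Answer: -11/30 ≈ -0.36667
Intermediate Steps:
f = 1/30 (f = -1/(2*(8 - 23)) = -1/2/(-15) = -1/2*(-1/15) = 1/30 ≈ 0.033333)
f*(k(1/(-3 - 5)) + m) = (-5 - 6)/30 = (1/30)*(-11) = -11/30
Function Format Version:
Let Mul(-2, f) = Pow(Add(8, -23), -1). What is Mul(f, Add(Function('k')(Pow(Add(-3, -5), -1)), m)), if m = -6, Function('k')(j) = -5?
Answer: Rational(-11, 30) ≈ -0.36667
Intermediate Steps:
f = Rational(1, 30) (f = Mul(Rational(-1, 2), Pow(Add(8, -23), -1)) = Mul(Rational(-1, 2), Pow(-15, -1)) = Mul(Rational(-1, 2), Rational(-1, 15)) = Rational(1, 30) ≈ 0.033333)
Mul(f, Add(Function('k')(Pow(Add(-3, -5), -1)), m)) = Mul(Rational(1, 30), Add(-5, -6)) = Mul(Rational(1, 30), -11) = Rational(-11, 30)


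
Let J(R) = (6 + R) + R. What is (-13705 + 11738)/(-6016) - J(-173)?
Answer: 2047407/6016 ≈ 340.33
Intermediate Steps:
J(R) = 6 + 2*R
(-13705 + 11738)/(-6016) - J(-173) = (-13705 + 11738)/(-6016) - (6 + 2*(-173)) = -1967*(-1/6016) - (6 - 346) = 1967/6016 - 1*(-340) = 1967/6016 + 340 = 2047407/6016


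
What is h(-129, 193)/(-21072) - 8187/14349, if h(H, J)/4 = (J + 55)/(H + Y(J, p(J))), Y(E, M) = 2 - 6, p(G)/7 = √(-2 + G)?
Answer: -477717823/837795063 ≈ -0.57021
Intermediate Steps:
p(G) = 7*√(-2 + G)
Y(E, M) = -4
h(H, J) = 4*(55 + J)/(-4 + H) (h(H, J) = 4*((J + 55)/(H - 4)) = 4*((55 + J)/(-4 + H)) = 4*(55 + J)/(-4 + H))
h(-129, 193)/(-21072) - 8187/14349 = (4*(55 + 193)/(-4 - 129))/(-21072) - 8187/14349 = (4*248/(-133))*(-1/21072) - 8187*1/14349 = (4*(-1/133)*248)*(-1/21072) - 2729/4783 = -992/133*(-1/21072) - 2729/4783 = 62/175161 - 2729/4783 = -477717823/837795063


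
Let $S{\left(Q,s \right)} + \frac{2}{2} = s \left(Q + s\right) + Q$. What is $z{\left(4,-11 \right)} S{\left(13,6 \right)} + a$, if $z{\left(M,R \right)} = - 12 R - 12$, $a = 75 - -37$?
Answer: $15232$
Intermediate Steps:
$S{\left(Q,s \right)} = -1 + Q + s \left(Q + s\right)$ ($S{\left(Q,s \right)} = -1 + \left(s \left(Q + s\right) + Q\right) = -1 + \left(Q + s \left(Q + s\right)\right) = -1 + Q + s \left(Q + s\right)$)
$a = 112$ ($a = 75 + 37 = 112$)
$z{\left(M,R \right)} = -12 - 12 R$
$z{\left(4,-11 \right)} S{\left(13,6 \right)} + a = \left(-12 - -132\right) \left(-1 + 13 + 6^{2} + 13 \cdot 6\right) + 112 = \left(-12 + 132\right) \left(-1 + 13 + 36 + 78\right) + 112 = 120 \cdot 126 + 112 = 15120 + 112 = 15232$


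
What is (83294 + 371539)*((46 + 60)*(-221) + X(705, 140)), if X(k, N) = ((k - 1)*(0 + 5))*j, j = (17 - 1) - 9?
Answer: 552167262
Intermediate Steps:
j = 7 (j = 16 - 9 = 7)
X(k, N) = -35 + 35*k (X(k, N) = ((k - 1)*(0 + 5))*7 = ((-1 + k)*5)*7 = (-5 + 5*k)*7 = -35 + 35*k)
(83294 + 371539)*((46 + 60)*(-221) + X(705, 140)) = (83294 + 371539)*((46 + 60)*(-221) + (-35 + 35*705)) = 454833*(106*(-221) + (-35 + 24675)) = 454833*(-23426 + 24640) = 454833*1214 = 552167262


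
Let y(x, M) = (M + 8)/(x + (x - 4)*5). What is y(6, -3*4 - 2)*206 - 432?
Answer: -2037/4 ≈ -509.25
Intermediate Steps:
y(x, M) = (8 + M)/(-20 + 6*x) (y(x, M) = (8 + M)/(x + (-4 + x)*5) = (8 + M)/(x + (-20 + 5*x)) = (8 + M)/(-20 + 6*x))
y(6, -3*4 - 2)*206 - 432 = ((8 + (-3*4 - 2))/(2*(-10 + 3*6)))*206 - 432 = ((8 + (-12 - 2))/(2*(-10 + 18)))*206 - 432 = ((½)*(8 - 14)/8)*206 - 432 = ((½)*(⅛)*(-6))*206 - 432 = -3/8*206 - 432 = -309/4 - 432 = -2037/4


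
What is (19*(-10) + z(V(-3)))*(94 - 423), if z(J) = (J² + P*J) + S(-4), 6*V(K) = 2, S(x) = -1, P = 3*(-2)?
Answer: 571144/9 ≈ 63460.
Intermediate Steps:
P = -6
V(K) = ⅓ (V(K) = (⅙)*2 = ⅓)
z(J) = -1 + J² - 6*J (z(J) = (J² - 6*J) - 1 = -1 + J² - 6*J)
(19*(-10) + z(V(-3)))*(94 - 423) = (19*(-10) + (-1 + (⅓)² - 6*⅓))*(94 - 423) = (-190 + (-1 + ⅑ - 2))*(-329) = (-190 - 26/9)*(-329) = -1736/9*(-329) = 571144/9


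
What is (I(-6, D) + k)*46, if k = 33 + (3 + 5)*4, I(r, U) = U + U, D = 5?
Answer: 3450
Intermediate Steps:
I(r, U) = 2*U
k = 65 (k = 33 + 8*4 = 33 + 32 = 65)
(I(-6, D) + k)*46 = (2*5 + 65)*46 = (10 + 65)*46 = 75*46 = 3450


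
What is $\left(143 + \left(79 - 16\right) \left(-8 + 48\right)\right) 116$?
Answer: $308908$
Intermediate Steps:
$\left(143 + \left(79 - 16\right) \left(-8 + 48\right)\right) 116 = \left(143 + 63 \cdot 40\right) 116 = \left(143 + 2520\right) 116 = 2663 \cdot 116 = 308908$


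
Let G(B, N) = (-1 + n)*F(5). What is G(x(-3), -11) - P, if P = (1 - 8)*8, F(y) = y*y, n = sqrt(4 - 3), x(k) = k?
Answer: 56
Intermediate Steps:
n = 1 (n = sqrt(1) = 1)
F(y) = y**2
P = -56 (P = -7*8 = -56)
G(B, N) = 0 (G(B, N) = (-1 + 1)*5**2 = 0*25 = 0)
G(x(-3), -11) - P = 0 - 1*(-56) = 0 + 56 = 56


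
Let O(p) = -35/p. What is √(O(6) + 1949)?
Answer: √69954/6 ≈ 44.081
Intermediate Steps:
√(O(6) + 1949) = √(-35/6 + 1949) = √(11659/6) = √69954/6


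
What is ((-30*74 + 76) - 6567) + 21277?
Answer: 12566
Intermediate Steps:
((-30*74 + 76) - 6567) + 21277 = ((-2220 + 76) - 6567) + 21277 = (-2144 - 6567) + 21277 = -8711 + 21277 = 12566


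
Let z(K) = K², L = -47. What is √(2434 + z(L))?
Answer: √4643 ≈ 68.140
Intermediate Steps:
√(2434 + z(L)) = √(2434 + (-47)²) = √(2434 + 2209) = √4643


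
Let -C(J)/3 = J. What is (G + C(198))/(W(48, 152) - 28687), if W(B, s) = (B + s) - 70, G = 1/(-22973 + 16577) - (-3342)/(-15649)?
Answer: 59475447457/2858298801228 ≈ 0.020808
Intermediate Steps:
C(J) = -3*J
G = -21391081/100091004 (G = 1/(-6396) - (-3342)*(-1)/15649 = -1/6396 - 1*3342/15649 = -1/6396 - 3342/15649 = -21391081/100091004 ≈ -0.21372)
W(B, s) = -70 + B + s
(G + C(198))/(W(48, 152) - 28687) = (-21391081/100091004 - 3*198)/((-70 + 48 + 152) - 28687) = (-21391081/100091004 - 594)/(130 - 28687) = -59475447457/100091004/(-28557) = -59475447457/100091004*(-1/28557) = 59475447457/2858298801228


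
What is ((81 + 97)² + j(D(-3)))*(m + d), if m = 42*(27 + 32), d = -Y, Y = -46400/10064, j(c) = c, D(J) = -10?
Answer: 49460914788/629 ≈ 7.8634e+7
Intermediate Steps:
Y = -2900/629 (Y = -46400*1/10064 = -2900/629 ≈ -4.6105)
d = 2900/629 (d = -1*(-2900/629) = 2900/629 ≈ 4.6105)
m = 2478 (m = 42*59 = 2478)
((81 + 97)² + j(D(-3)))*(m + d) = ((81 + 97)² - 10)*(2478 + 2900/629) = (178² - 10)*(1561562/629) = (31684 - 10)*(1561562/629) = 31674*(1561562/629) = 49460914788/629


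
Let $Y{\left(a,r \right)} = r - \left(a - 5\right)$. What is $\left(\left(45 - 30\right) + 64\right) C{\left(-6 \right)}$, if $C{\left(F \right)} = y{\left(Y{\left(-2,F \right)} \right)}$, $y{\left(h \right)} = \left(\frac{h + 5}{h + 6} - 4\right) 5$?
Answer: $- \frac{8690}{7} \approx -1241.4$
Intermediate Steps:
$Y{\left(a,r \right)} = 5 + r - a$ ($Y{\left(a,r \right)} = r - \left(-5 + a\right) = 5 + r - a$)
$y{\left(h \right)} = -20 + \frac{5 \left(5 + h\right)}{6 + h}$ ($y{\left(h \right)} = \left(\frac{5 + h}{6 + h} - 4\right) 5 = \left(-4 + \frac{5 + h}{6 + h}\right) 5 = -20 + \frac{5 \left(5 + h\right)}{6 + h}$)
$C{\left(F \right)} = \frac{5 \left(-40 - 3 F\right)}{13 + F}$ ($C{\left(F \right)} = \frac{5 \left(-19 - 3 \left(5 + F - -2\right)\right)}{6 + \left(5 + F - -2\right)} = \frac{5 \left(-19 - 3 \left(5 + F + 2\right)\right)}{6 + \left(5 + F + 2\right)} = \frac{5 \left(-19 - 3 \left(7 + F\right)\right)}{6 + \left(7 + F\right)} = \frac{5 \left(-19 - \left(21 + 3 F\right)\right)}{13 + F} = \frac{5 \left(-40 - 3 F\right)}{13 + F}$)
$\left(\left(45 - 30\right) + 64\right) C{\left(-6 \right)} = \left(\left(45 - 30\right) + 64\right) \frac{5 \left(-40 - -18\right)}{13 - 6} = \left(15 + 64\right) \frac{5 \left(-40 + 18\right)}{7} = 79 \cdot 5 \cdot \frac{1}{7} \left(-22\right) = 79 \left(- \frac{110}{7}\right) = - \frac{8690}{7}$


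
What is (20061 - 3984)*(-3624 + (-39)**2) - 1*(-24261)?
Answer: -33785670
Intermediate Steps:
(20061 - 3984)*(-3624 + (-39)**2) - 1*(-24261) = 16077*(-3624 + 1521) + 24261 = 16077*(-2103) + 24261 = -33809931 + 24261 = -33785670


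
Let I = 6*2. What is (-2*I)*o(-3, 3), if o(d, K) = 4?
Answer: -96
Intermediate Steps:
I = 12
(-2*I)*o(-3, 3) = -2*12*4 = -24*4 = -96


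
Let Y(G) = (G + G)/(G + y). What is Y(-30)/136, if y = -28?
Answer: 15/1972 ≈ 0.0076065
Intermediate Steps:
Y(G) = 2*G/(-28 + G) (Y(G) = (G + G)/(G - 28) = (2*G)/(-28 + G) = 2*G/(-28 + G))
Y(-30)/136 = (2*(-30)/(-28 - 30))/136 = (2*(-30)/(-58))*(1/136) = (2*(-30)*(-1/58))*(1/136) = (30/29)*(1/136) = 15/1972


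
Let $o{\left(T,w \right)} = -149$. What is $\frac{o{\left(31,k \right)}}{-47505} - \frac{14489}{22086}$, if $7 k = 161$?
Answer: $- \frac{228336377}{349731810} \approx -0.65289$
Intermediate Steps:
$k = 23$ ($k = \frac{1}{7} \cdot 161 = 23$)
$\frac{o{\left(31,k \right)}}{-47505} - \frac{14489}{22086} = - \frac{149}{-47505} - \frac{14489}{22086} = \left(-149\right) \left(- \frac{1}{47505}\right) - \frac{14489}{22086} = \frac{149}{47505} - \frac{14489}{22086} = - \frac{228336377}{349731810}$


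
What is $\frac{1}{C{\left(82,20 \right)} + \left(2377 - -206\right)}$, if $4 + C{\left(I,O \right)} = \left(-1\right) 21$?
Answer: $\frac{1}{2558} \approx 0.00039093$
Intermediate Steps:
$C{\left(I,O \right)} = -25$ ($C{\left(I,O \right)} = -4 - 21 = -25$)
$\frac{1}{C{\left(82,20 \right)} + \left(2377 - -206\right)} = \frac{1}{-25 + \left(2377 - -206\right)} = \frac{1}{-25 + \left(2377 + 206\right)} = \frac{1}{-25 + 2583} = \frac{1}{2558}$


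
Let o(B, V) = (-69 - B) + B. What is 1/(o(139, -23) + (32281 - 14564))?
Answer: 1/17648 ≈ 5.6664e-5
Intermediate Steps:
o(B, V) = -69
1/(o(139, -23) + (32281 - 14564)) = 1/(-69 + (32281 - 14564)) = 1/(-69 + 17717) = 1/17648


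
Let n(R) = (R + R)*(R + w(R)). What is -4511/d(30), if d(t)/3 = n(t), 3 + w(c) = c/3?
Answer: -4511/6660 ≈ -0.67733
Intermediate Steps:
w(c) = -3 + c/3
n(R) = 2*R*(-3 + 4*R/3) (n(R) = (R + R)*(R + (-3 + R/3)) = (2*R)*(-3 + 4*R/3) = 2*R*(-3 + 4*R/3))
d(t) = 2*t*(-9 + 4*t) (d(t) = 3*(2*t*(-9 + 4*t)/3) = 2*t*(-9 + 4*t))
-4511/d(30) = -4511*1/(60*(-9 + 4*30)) = -4511*1/(60*(-9 + 120)) = -4511/(2*30*111) = -4511/6660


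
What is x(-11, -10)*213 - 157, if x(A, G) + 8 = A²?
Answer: 23912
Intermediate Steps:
x(A, G) = -8 + A²
x(-11, -10)*213 - 157 = (-8 + (-11)²)*213 - 157 = (-8 + 121)*213 - 157 = 113*213 - 157 = 24069 - 157 = 23912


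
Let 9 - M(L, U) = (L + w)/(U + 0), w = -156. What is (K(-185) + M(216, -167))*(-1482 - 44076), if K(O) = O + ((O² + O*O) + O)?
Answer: -518036510034/167 ≈ -3.1020e+9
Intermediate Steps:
M(L, U) = 9 - (-156 + L)/U (M(L, U) = 9 - (L - 156)/(U + 0) = 9 - (-156 + L)/U)
K(O) = 2*O + 2*O² (K(O) = O + ((O² + O²) + O) = O + (2*O² + O) = O + (O + 2*O²) = 2*O + 2*O²)
(K(-185) + M(216, -167))*(-1482 - 44076) = (2*(-185)*(1 - 185) + (156 - 1*216 + 9*(-167))/(-167))*(-1482 - 44076) = (2*(-185)*(-184) - (156 - 216 - 1503)/167)*(-45558) = (68080 - 1/167*(-1563))*(-45558) = (68080 + 1563/167)*(-45558) = (11370923/167)*(-45558) = -518036510034/167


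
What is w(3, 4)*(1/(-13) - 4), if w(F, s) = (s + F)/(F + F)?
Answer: -371/78 ≈ -4.7564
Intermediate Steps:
w(F, s) = (F + s)/(2*F) (w(F, s) = (F + s)/((2*F)) = (F + s)*(1/(2*F)) = (F + s)/(2*F))
w(3, 4)*(1/(-13) - 4) = ((½)*(3 + 4)/3)*(1/(-13) - 4) = ((½)*(⅓)*7)*(-1/13 - 4) = (7/6)*(-53/13) = -371/78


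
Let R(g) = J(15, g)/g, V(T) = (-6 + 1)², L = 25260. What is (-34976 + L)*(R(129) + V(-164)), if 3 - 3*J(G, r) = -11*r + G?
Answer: -35890904/129 ≈ -2.7822e+5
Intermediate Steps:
J(G, r) = 1 - G/3 + 11*r/3 (J(G, r) = 1 - (-11*r + G)/3 = 1 - (G - 11*r)/3 = 1 + (-G/3 + 11*r/3) = 1 - G/3 + 11*r/3)
V(T) = 25 (V(T) = (-5)² = 25)
R(g) = (-4 + 11*g/3)/g (R(g) = (1 - ⅓*15 + 11*g/3)/g = (1 - 5 + 11*g/3)/g = (-4 + 11*g/3)/g)
(-34976 + L)*(R(129) + V(-164)) = (-34976 + 25260)*((11/3 - 4/129) + 25) = -9716*((11/3 - 4*1/129) + 25) = -9716*((11/3 - 4/129) + 25) = -9716*(469/129 + 25) = -9716*3694/129 = -35890904/129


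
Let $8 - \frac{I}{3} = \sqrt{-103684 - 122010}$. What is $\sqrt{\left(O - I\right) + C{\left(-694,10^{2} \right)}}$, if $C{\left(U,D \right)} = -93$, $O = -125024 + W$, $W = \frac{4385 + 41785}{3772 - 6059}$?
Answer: $\frac{\sqrt{-654639197819 + 768864243 i \sqrt{94}}}{2287} \approx 2.0142 + 353.79 i$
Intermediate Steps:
$W = - \frac{46170}{2287}$ ($W = \frac{46170}{-2287} = 46170 \left(- \frac{1}{2287}\right) = - \frac{46170}{2287} \approx -20.188$)
$O = - \frac{285976058}{2287}$ ($O = -125024 - \frac{46170}{2287} = - \frac{285976058}{2287} \approx -1.2504 \cdot 10^{5}$)
$I = 24 - 147 i \sqrt{94}$ ($I = 24 - 3 \sqrt{-103684 - 122010} = 24 - 3 \sqrt{-225694} = 24 - 3 \cdot 49 i \sqrt{94} = 24 - 147 i \sqrt{94} \approx 24.0 - 1425.2 i$)
$\sqrt{\left(O - I\right) + C{\left(-694,10^{2} \right)}} = \sqrt{\left(- \frac{285976058}{2287} - \left(24 - 147 i \sqrt{94}\right)\right) - 93} = \sqrt{\left(- \frac{286030946}{2287} + 147 i \sqrt{94}\right) - 93} = \sqrt{- \frac{286243637}{2287} + 147 i \sqrt{94}}$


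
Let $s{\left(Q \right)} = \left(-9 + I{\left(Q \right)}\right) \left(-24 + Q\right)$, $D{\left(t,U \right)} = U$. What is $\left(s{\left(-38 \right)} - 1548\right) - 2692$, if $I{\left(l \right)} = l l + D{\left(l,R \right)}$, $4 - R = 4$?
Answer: $-93210$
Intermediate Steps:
$R = 0$ ($R = 4 - 4 = 0$)
$I{\left(l \right)} = l^{2}$ ($I{\left(l \right)} = l l + 0 = l^{2} + 0 = l^{2}$)
$s{\left(Q \right)} = \left(-24 + Q\right) \left(-9 + Q^{2}\right)$ ($s{\left(Q \right)} = \left(-9 + Q^{2}\right) \left(-24 + Q\right) = \left(-24 + Q\right) \left(-9 + Q^{2}\right)$)
$\left(s{\left(-38 \right)} - 1548\right) - 2692 = \left(\left(216 + \left(-38\right)^{3} - 24 \left(-38\right)^{2} - -342\right) - 1548\right) - 2692 = \left(\left(216 - 54872 - 34656 + 342\right) - 1548\right) - 2692 = \left(-88970 - 1548\right) - 2692 = -90518 - 2692 = -93210$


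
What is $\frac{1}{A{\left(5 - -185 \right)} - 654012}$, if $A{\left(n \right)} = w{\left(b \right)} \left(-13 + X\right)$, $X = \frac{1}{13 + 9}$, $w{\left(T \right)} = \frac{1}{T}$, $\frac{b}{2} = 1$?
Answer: $- \frac{44}{28776813} \approx -1.529 \cdot 10^{-6}$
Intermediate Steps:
$b = 2$ ($b = 2 \cdot 1 = 2$)
$X = \frac{1}{22} \approx 0.045455$
$A{\left(n \right)} = - \frac{285}{44}$ ($A{\left(n \right)} = \frac{-13 + \frac{1}{22}}{2} = \frac{1}{2} \left(- \frac{285}{22}\right) = - \frac{285}{44}$)
$\frac{1}{A{\left(5 - -185 \right)} - 654012} = \frac{1}{- \frac{285}{44} - 654012} = \frac{1}{- \frac{28776813}{44}} = - \frac{44}{28776813}$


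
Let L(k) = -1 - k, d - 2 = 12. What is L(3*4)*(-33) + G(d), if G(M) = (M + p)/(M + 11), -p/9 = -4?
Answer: 431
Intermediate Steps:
p = 36 (p = -9*(-4) = 36)
d = 14 (d = 2 + 12 = 14)
G(M) = (36 + M)/(11 + M) (G(M) = (M + 36)/(M + 11) = (36 + M)/(11 + M))
L(3*4)*(-33) + G(d) = (-1 - 3*4)*(-33) + (36 + 14)/(11 + 14) = (-1 - 1*12)*(-33) + 50/25 = (-1 - 12)*(-33) + (1/25)*50 = -13*(-33) + 2 = 429 + 2 = 431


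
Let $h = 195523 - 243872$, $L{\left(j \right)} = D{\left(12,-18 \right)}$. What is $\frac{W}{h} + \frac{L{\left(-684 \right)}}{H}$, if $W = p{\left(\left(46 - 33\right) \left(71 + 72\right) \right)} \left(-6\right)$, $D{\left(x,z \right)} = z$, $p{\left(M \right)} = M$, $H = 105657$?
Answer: $\frac{392542632}{1702803431} \approx 0.23053$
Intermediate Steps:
$L{\left(j \right)} = -18$
$h = -48349$
$W = -11154$ ($W = \left(46 - 33\right) \left(71 + 72\right) \left(-6\right) = 13 \cdot 143 \left(-6\right) = 1859 \left(-6\right) = -11154$)
$\frac{W}{h} + \frac{L{\left(-684 \right)}}{H} = - \frac{11154}{-48349} - \frac{18}{105657} = \left(-11154\right) \left(- \frac{1}{48349}\right) - \frac{6}{35219} = \frac{11154}{48349} - \frac{6}{35219} = \frac{392542632}{1702803431}$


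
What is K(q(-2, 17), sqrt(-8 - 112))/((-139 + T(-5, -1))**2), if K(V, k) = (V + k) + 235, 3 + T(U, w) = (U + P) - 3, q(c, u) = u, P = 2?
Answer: 63/5476 + I*sqrt(30)/10952 ≈ 0.011505 + 0.00050011*I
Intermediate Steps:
T(U, w) = -4 + U (T(U, w) = -3 + ((U + 2) - 3) = -3 + ((2 + U) - 3) = -3 + (-1 + U) = -4 + U)
K(V, k) = 235 + V + k
K(q(-2, 17), sqrt(-8 - 112))/((-139 + T(-5, -1))**2) = (235 + 17 + sqrt(-8 - 112))/((-139 + (-4 - 5))**2) = (235 + 17 + sqrt(-120))/((-139 - 9)**2) = (235 + 17 + 2*I*sqrt(30))/((-148)**2) = (252 + 2*I*sqrt(30))/21904 = (252 + 2*I*sqrt(30))*(1/21904) = 63/5476 + I*sqrt(30)/10952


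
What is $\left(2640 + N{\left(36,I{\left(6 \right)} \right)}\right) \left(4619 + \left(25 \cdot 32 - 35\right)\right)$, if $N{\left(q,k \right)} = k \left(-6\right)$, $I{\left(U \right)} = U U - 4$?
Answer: $13180032$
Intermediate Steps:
$I{\left(U \right)} = -4 + U^{2}$ ($I{\left(U \right)} = U^{2} - 4 = -4 + U^{2}$)
$N{\left(q,k \right)} = - 6 k$
$\left(2640 + N{\left(36,I{\left(6 \right)} \right)}\right) \left(4619 + \left(25 \cdot 32 - 35\right)\right) = \left(2640 - 6 \left(-4 + 6^{2}\right)\right) \left(4619 + \left(25 \cdot 32 - 35\right)\right) = \left(2640 - 6 \left(-4 + 36\right)\right) \left(4619 + \left(800 - 35\right)\right) = \left(2640 - 192\right) \left(4619 + 765\right) = \left(2640 - 192\right) 5384 = 2448 \cdot 5384 = 13180032$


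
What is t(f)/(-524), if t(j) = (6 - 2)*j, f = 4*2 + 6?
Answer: -14/131 ≈ -0.10687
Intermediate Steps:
f = 14 (f = 8 + 6 = 14)
t(j) = 4*j
t(f)/(-524) = (4*14)/(-524) = 56*(-1/524) = -14/131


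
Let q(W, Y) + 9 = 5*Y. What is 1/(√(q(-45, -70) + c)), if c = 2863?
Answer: √626/1252 ≈ 0.019984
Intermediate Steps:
q(W, Y) = -9 + 5*Y
1/(√(q(-45, -70) + c)) = 1/(√((-9 + 5*(-70)) + 2863)) = 1/(√((-9 - 350) + 2863)) = 1/(√(-359 + 2863)) = 1/(√2504) = 1/(2*√626) = √626/1252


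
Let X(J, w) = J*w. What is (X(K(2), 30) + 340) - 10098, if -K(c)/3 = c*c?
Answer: -10118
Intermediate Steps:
K(c) = -3*c² (K(c) = -3*c*c = -3*c²)
(X(K(2), 30) + 340) - 10098 = (-3*2²*30 + 340) - 10098 = (-3*4*30 + 340) - 10098 = (-12*30 + 340) - 10098 = (-360 + 340) - 10098 = -20 - 10098 = -10118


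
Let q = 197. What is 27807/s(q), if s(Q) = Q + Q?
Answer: 27807/394 ≈ 70.576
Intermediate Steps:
s(Q) = 2*Q
27807/s(q) = 27807/((2*197)) = 27807/394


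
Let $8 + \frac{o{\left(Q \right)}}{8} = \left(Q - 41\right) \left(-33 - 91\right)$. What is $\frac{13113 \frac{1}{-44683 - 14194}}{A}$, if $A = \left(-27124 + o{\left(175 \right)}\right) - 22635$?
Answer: $\frac{4371}{3586610209} \approx 1.2187 \cdot 10^{-6}$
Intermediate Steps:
$o{\left(Q \right)} = 40608 - 992 Q$ ($o{\left(Q \right)} = -64 + 8 \left(Q - 41\right) \left(-33 - 91\right) = -64 + 8 \left(-41 + Q\right) \left(-124\right) = -64 + 8 \left(5084 - 124 Q\right) = -64 - \left(-40672 + 992 Q\right) = 40608 - 992 Q$)
$A = -182751$ ($A = \left(-27124 + \left(40608 - 173600\right)\right) - 22635 = \left(-27124 - 132992\right) - 22635 = -160116 - 22635 = -182751$)
$\frac{13113 \frac{1}{-44683 - 14194}}{A} = \frac{13113 \frac{1}{-44683 - 14194}}{-182751} = \frac{13113}{-44683 - 14194} \left(- \frac{1}{182751}\right) = \frac{13113}{-58877} \left(- \frac{1}{182751}\right) = 13113 \left(- \frac{1}{58877}\right) \left(- \frac{1}{182751}\right) = \left(- \frac{13113}{58877}\right) \left(- \frac{1}{182751}\right) = \frac{4371}{3586610209}$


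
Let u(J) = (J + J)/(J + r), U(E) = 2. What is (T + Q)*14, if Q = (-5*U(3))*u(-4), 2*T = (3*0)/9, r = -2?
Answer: -560/3 ≈ -186.67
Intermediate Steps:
T = 0 (T = ((3*0)/9)/2 = (0*(⅑))/2 = (½)*0 = 0)
u(J) = 2*J/(-2 + J) (u(J) = (J + J)/(J - 2) = (2*J)/(-2 + J) = 2*J/(-2 + J))
Q = -40/3 (Q = (-5*2)*(2*(-4)/(-2 - 4)) = -20*(-4)/(-6) = -20*(-4)*(-1)/6 = -10*4/3 = -40/3 ≈ -13.333)
(T + Q)*14 = (0 - 40/3)*14 = -40/3*14 = -560/3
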